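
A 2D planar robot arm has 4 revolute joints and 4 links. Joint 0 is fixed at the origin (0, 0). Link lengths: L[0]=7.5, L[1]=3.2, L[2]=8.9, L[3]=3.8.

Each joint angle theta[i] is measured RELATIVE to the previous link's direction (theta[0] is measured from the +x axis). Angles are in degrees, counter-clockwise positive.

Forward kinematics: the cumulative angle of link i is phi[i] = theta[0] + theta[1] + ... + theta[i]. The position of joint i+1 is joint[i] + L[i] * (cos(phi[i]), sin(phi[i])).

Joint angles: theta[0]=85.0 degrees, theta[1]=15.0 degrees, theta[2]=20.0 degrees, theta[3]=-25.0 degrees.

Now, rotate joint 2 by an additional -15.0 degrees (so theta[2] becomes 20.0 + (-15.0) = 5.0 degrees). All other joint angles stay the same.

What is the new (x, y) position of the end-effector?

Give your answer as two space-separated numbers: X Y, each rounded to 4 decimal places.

joint[0] = (0.0000, 0.0000)  (base)
link 0: phi[0] = 85 = 85 deg
  cos(85 deg) = 0.0872, sin(85 deg) = 0.9962
  joint[1] = (0.0000, 0.0000) + 7.5 * (0.0872, 0.9962) = (0.0000 + 0.6537, 0.0000 + 7.4715) = (0.6537, 7.4715)
link 1: phi[1] = 85 + 15 = 100 deg
  cos(100 deg) = -0.1736, sin(100 deg) = 0.9848
  joint[2] = (0.6537, 7.4715) + 3.2 * (-0.1736, 0.9848) = (0.6537 + -0.5557, 7.4715 + 3.1514) = (0.0980, 10.6228)
link 2: phi[2] = 85 + 15 + 5 = 105 deg
  cos(105 deg) = -0.2588, sin(105 deg) = 0.9659
  joint[3] = (0.0980, 10.6228) + 8.9 * (-0.2588, 0.9659) = (0.0980 + -2.3035, 10.6228 + 8.5967) = (-2.2055, 19.2196)
link 3: phi[3] = 85 + 15 + 5 + -25 = 80 deg
  cos(80 deg) = 0.1736, sin(80 deg) = 0.9848
  joint[4] = (-2.2055, 19.2196) + 3.8 * (0.1736, 0.9848) = (-2.2055 + 0.6599, 19.2196 + 3.7423) = (-1.5456, 22.9619)
End effector: (-1.5456, 22.9619)

Answer: -1.5456 22.9619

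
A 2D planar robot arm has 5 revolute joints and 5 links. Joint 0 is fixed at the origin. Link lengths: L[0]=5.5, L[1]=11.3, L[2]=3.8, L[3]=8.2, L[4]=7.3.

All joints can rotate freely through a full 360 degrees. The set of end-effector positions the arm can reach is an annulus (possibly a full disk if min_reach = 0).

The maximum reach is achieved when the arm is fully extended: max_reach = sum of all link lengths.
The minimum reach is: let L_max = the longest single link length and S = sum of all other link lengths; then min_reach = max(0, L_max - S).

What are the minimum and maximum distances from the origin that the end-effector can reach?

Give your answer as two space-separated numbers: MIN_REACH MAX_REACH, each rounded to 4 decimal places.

Link lengths: [5.5, 11.3, 3.8, 8.2, 7.3]
max_reach = 5.5 + 11.3 + 3.8 + 8.2 + 7.3 = 36.1
L_max = max([5.5, 11.3, 3.8, 8.2, 7.3]) = 11.3
S (sum of others) = 36.1 - 11.3 = 24.8
min_reach = max(0, 11.3 - 24.8) = max(0, -13.5) = 0

Answer: 0.0000 36.1000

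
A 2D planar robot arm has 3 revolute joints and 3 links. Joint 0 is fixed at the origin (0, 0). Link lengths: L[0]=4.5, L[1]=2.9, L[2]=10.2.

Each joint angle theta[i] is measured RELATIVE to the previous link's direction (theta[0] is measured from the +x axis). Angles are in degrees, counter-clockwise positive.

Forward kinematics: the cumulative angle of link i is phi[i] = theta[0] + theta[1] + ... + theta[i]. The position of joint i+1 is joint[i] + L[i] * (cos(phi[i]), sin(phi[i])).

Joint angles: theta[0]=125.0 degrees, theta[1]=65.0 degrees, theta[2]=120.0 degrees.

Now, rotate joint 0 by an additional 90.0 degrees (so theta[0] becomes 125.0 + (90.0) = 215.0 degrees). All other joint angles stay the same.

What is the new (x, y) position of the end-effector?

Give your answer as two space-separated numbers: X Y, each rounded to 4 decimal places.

Answer: 4.6310 1.1194

Derivation:
joint[0] = (0.0000, 0.0000)  (base)
link 0: phi[0] = 215 = 215 deg
  cos(215 deg) = -0.8192, sin(215 deg) = -0.5736
  joint[1] = (0.0000, 0.0000) + 4.5 * (-0.8192, -0.5736) = (0.0000 + -3.6862, 0.0000 + -2.5811) = (-3.6862, -2.5811)
link 1: phi[1] = 215 + 65 = 280 deg
  cos(280 deg) = 0.1736, sin(280 deg) = -0.9848
  joint[2] = (-3.6862, -2.5811) + 2.9 * (0.1736, -0.9848) = (-3.6862 + 0.5036, -2.5811 + -2.8559) = (-3.1826, -5.4370)
link 2: phi[2] = 215 + 65 + 120 = 400 deg
  cos(400 deg) = 0.7660, sin(400 deg) = 0.6428
  joint[3] = (-3.1826, -5.4370) + 10.2 * (0.7660, 0.6428) = (-3.1826 + 7.8137, -5.4370 + 6.5564) = (4.6310, 1.1194)
End effector: (4.6310, 1.1194)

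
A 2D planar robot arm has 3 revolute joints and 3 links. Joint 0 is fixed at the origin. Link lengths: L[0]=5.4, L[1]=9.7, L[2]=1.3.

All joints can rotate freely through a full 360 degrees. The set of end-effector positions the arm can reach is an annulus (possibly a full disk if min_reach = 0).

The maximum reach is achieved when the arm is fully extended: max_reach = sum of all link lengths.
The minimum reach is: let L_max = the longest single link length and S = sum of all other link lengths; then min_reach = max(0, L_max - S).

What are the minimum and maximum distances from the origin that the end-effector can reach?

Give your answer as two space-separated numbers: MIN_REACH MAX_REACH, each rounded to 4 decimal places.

Answer: 3.0000 16.4000

Derivation:
Link lengths: [5.4, 9.7, 1.3]
max_reach = 5.4 + 9.7 + 1.3 = 16.4
L_max = max([5.4, 9.7, 1.3]) = 9.7
S (sum of others) = 16.4 - 9.7 = 6.7
min_reach = max(0, 9.7 - 6.7) = max(0, 3) = 3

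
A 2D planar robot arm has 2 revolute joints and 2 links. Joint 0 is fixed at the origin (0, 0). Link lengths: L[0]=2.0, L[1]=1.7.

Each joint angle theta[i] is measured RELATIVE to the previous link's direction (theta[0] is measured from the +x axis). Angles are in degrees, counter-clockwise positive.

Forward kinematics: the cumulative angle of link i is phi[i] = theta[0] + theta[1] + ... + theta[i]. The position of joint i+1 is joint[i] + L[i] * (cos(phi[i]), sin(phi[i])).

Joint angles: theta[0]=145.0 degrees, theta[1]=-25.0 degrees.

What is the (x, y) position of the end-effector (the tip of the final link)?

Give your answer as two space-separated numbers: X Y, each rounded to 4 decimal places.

joint[0] = (0.0000, 0.0000)  (base)
link 0: phi[0] = 145 = 145 deg
  cos(145 deg) = -0.8192, sin(145 deg) = 0.5736
  joint[1] = (0.0000, 0.0000) + 2 * (-0.8192, 0.5736) = (0.0000 + -1.6383, 0.0000 + 1.1472) = (-1.6383, 1.1472)
link 1: phi[1] = 145 + -25 = 120 deg
  cos(120 deg) = -0.5000, sin(120 deg) = 0.8660
  joint[2] = (-1.6383, 1.1472) + 1.7 * (-0.5000, 0.8660) = (-1.6383 + -0.8500, 1.1472 + 1.4722) = (-2.4883, 2.6194)
End effector: (-2.4883, 2.6194)

Answer: -2.4883 2.6194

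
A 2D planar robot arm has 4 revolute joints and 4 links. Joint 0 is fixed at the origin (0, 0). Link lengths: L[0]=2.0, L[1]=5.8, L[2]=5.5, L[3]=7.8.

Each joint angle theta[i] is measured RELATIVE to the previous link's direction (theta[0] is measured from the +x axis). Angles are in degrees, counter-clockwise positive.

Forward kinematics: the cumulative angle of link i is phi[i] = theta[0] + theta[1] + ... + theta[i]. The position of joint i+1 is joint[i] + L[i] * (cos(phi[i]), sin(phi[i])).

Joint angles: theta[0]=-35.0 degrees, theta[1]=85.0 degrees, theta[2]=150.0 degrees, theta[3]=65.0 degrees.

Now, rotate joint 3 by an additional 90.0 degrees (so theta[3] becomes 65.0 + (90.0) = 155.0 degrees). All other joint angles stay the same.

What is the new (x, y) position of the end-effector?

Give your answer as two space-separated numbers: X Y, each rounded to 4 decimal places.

Answer: 7.9685 0.7350

Derivation:
joint[0] = (0.0000, 0.0000)  (base)
link 0: phi[0] = -35 = -35 deg
  cos(-35 deg) = 0.8192, sin(-35 deg) = -0.5736
  joint[1] = (0.0000, 0.0000) + 2 * (0.8192, -0.5736) = (0.0000 + 1.6383, 0.0000 + -1.1472) = (1.6383, -1.1472)
link 1: phi[1] = -35 + 85 = 50 deg
  cos(50 deg) = 0.6428, sin(50 deg) = 0.7660
  joint[2] = (1.6383, -1.1472) + 5.8 * (0.6428, 0.7660) = (1.6383 + 3.7282, -1.1472 + 4.4431) = (5.3665, 3.2959)
link 2: phi[2] = -35 + 85 + 150 = 200 deg
  cos(200 deg) = -0.9397, sin(200 deg) = -0.3420
  joint[3] = (5.3665, 3.2959) + 5.5 * (-0.9397, -0.3420) = (5.3665 + -5.1683, 3.2959 + -1.8811) = (0.1982, 1.4148)
link 3: phi[3] = -35 + 85 + 150 + 155 = 355 deg
  cos(355 deg) = 0.9962, sin(355 deg) = -0.0872
  joint[4] = (0.1982, 1.4148) + 7.8 * (0.9962, -0.0872) = (0.1982 + 7.7703, 1.4148 + -0.6798) = (7.9685, 0.7350)
End effector: (7.9685, 0.7350)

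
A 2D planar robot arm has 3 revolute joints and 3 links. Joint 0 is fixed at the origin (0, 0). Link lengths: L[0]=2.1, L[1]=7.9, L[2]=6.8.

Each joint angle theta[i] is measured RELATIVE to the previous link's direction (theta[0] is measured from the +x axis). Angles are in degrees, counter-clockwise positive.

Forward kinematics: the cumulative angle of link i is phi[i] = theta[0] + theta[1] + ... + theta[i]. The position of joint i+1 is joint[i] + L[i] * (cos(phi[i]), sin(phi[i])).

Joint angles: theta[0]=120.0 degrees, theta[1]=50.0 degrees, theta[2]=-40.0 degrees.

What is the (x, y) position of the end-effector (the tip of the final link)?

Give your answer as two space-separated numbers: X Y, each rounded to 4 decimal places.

Answer: -13.2009 8.3996

Derivation:
joint[0] = (0.0000, 0.0000)  (base)
link 0: phi[0] = 120 = 120 deg
  cos(120 deg) = -0.5000, sin(120 deg) = 0.8660
  joint[1] = (0.0000, 0.0000) + 2.1 * (-0.5000, 0.8660) = (0.0000 + -1.0500, 0.0000 + 1.8187) = (-1.0500, 1.8187)
link 1: phi[1] = 120 + 50 = 170 deg
  cos(170 deg) = -0.9848, sin(170 deg) = 0.1736
  joint[2] = (-1.0500, 1.8187) + 7.9 * (-0.9848, 0.1736) = (-1.0500 + -7.7800, 1.8187 + 1.3718) = (-8.8300, 3.1905)
link 2: phi[2] = 120 + 50 + -40 = 130 deg
  cos(130 deg) = -0.6428, sin(130 deg) = 0.7660
  joint[3] = (-8.8300, 3.1905) + 6.8 * (-0.6428, 0.7660) = (-8.8300 + -4.3710, 3.1905 + 5.2091) = (-13.2009, 8.3996)
End effector: (-13.2009, 8.3996)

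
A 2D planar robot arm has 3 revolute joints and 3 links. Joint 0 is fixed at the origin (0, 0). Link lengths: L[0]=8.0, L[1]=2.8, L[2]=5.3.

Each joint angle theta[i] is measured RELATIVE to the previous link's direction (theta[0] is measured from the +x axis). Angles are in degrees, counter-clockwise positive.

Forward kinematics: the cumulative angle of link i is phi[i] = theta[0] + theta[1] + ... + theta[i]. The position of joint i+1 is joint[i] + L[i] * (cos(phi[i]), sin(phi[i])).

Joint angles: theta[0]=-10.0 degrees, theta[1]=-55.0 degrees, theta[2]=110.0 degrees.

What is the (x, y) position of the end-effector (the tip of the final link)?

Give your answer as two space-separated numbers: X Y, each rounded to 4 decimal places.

Answer: 12.8095 -0.1792

Derivation:
joint[0] = (0.0000, 0.0000)  (base)
link 0: phi[0] = -10 = -10 deg
  cos(-10 deg) = 0.9848, sin(-10 deg) = -0.1736
  joint[1] = (0.0000, 0.0000) + 8 * (0.9848, -0.1736) = (0.0000 + 7.8785, 0.0000 + -1.3892) = (7.8785, -1.3892)
link 1: phi[1] = -10 + -55 = -65 deg
  cos(-65 deg) = 0.4226, sin(-65 deg) = -0.9063
  joint[2] = (7.8785, -1.3892) + 2.8 * (0.4226, -0.9063) = (7.8785 + 1.1833, -1.3892 + -2.5377) = (9.0618, -3.9268)
link 2: phi[2] = -10 + -55 + 110 = 45 deg
  cos(45 deg) = 0.7071, sin(45 deg) = 0.7071
  joint[3] = (9.0618, -3.9268) + 5.3 * (0.7071, 0.7071) = (9.0618 + 3.7477, -3.9268 + 3.7477) = (12.8095, -0.1792)
End effector: (12.8095, -0.1792)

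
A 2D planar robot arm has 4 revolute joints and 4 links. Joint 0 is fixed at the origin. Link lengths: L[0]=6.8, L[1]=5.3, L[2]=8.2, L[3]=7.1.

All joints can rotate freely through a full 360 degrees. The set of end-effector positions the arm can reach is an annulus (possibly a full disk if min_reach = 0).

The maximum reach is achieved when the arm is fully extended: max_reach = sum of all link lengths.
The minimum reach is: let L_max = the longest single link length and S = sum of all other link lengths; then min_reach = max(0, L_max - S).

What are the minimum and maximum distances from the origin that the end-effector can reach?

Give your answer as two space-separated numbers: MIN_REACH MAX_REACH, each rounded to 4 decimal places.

Answer: 0.0000 27.4000

Derivation:
Link lengths: [6.8, 5.3, 8.2, 7.1]
max_reach = 6.8 + 5.3 + 8.2 + 7.1 = 27.4
L_max = max([6.8, 5.3, 8.2, 7.1]) = 8.2
S (sum of others) = 27.4 - 8.2 = 19.2
min_reach = max(0, 8.2 - 19.2) = max(0, -11) = 0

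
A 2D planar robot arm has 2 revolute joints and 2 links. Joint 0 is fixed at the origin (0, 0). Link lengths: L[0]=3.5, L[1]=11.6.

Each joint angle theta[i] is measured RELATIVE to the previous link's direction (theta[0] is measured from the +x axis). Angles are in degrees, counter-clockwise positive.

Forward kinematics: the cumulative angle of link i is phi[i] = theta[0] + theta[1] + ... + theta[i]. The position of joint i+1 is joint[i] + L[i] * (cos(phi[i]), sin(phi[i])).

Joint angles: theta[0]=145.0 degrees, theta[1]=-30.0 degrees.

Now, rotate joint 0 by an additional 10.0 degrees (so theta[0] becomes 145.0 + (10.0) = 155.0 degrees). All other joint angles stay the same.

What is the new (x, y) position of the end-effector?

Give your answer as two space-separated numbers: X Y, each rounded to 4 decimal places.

joint[0] = (0.0000, 0.0000)  (base)
link 0: phi[0] = 155 = 155 deg
  cos(155 deg) = -0.9063, sin(155 deg) = 0.4226
  joint[1] = (0.0000, 0.0000) + 3.5 * (-0.9063, 0.4226) = (0.0000 + -3.1721, 0.0000 + 1.4792) = (-3.1721, 1.4792)
link 1: phi[1] = 155 + -30 = 125 deg
  cos(125 deg) = -0.5736, sin(125 deg) = 0.8192
  joint[2] = (-3.1721, 1.4792) + 11.6 * (-0.5736, 0.8192) = (-3.1721 + -6.6535, 1.4792 + 9.5022) = (-9.8256, 10.9813)
End effector: (-9.8256, 10.9813)

Answer: -9.8256 10.9813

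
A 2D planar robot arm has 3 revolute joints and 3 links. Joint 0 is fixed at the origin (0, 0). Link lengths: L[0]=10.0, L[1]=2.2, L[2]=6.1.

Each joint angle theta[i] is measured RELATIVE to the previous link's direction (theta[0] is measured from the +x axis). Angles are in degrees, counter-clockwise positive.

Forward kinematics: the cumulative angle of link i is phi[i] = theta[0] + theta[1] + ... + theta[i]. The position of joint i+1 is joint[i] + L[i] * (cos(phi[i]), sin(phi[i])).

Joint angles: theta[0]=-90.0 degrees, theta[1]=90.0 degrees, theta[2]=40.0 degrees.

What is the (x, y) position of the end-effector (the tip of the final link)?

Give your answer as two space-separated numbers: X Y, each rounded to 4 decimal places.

Answer: 6.8729 -6.0790

Derivation:
joint[0] = (0.0000, 0.0000)  (base)
link 0: phi[0] = -90 = -90 deg
  cos(-90 deg) = 0.0000, sin(-90 deg) = -1.0000
  joint[1] = (0.0000, 0.0000) + 10 * (0.0000, -1.0000) = (0.0000 + 0.0000, 0.0000 + -10.0000) = (0.0000, -10.0000)
link 1: phi[1] = -90 + 90 = 0 deg
  cos(0 deg) = 1.0000, sin(0 deg) = 0.0000
  joint[2] = (0.0000, -10.0000) + 2.2 * (1.0000, 0.0000) = (0.0000 + 2.2000, -10.0000 + 0.0000) = (2.2000, -10.0000)
link 2: phi[2] = -90 + 90 + 40 = 40 deg
  cos(40 deg) = 0.7660, sin(40 deg) = 0.6428
  joint[3] = (2.2000, -10.0000) + 6.1 * (0.7660, 0.6428) = (2.2000 + 4.6729, -10.0000 + 3.9210) = (6.8729, -6.0790)
End effector: (6.8729, -6.0790)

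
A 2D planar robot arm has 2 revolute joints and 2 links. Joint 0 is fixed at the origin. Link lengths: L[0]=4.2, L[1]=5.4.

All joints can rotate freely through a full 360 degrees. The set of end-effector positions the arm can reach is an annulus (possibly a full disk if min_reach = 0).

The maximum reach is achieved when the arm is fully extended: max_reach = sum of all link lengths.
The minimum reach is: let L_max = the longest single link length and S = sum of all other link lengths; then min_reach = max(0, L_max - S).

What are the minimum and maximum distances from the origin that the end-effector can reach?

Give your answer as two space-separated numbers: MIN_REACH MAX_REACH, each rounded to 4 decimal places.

Link lengths: [4.2, 5.4]
max_reach = 4.2 + 5.4 = 9.6
L_max = max([4.2, 5.4]) = 5.4
S (sum of others) = 9.6 - 5.4 = 4.2
min_reach = max(0, 5.4 - 4.2) = max(0, 1.2) = 1.2

Answer: 1.2000 9.6000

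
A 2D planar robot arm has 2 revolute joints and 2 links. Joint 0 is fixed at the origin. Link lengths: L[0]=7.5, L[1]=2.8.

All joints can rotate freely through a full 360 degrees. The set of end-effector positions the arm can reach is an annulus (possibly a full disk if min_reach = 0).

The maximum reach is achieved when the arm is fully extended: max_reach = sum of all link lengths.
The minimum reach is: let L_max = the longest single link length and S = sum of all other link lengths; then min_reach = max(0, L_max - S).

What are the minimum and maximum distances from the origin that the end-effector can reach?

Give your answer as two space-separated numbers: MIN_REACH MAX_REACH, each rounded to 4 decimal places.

Link lengths: [7.5, 2.8]
max_reach = 7.5 + 2.8 = 10.3
L_max = max([7.5, 2.8]) = 7.5
S (sum of others) = 10.3 - 7.5 = 2.8
min_reach = max(0, 7.5 - 2.8) = max(0, 4.7) = 4.7

Answer: 4.7000 10.3000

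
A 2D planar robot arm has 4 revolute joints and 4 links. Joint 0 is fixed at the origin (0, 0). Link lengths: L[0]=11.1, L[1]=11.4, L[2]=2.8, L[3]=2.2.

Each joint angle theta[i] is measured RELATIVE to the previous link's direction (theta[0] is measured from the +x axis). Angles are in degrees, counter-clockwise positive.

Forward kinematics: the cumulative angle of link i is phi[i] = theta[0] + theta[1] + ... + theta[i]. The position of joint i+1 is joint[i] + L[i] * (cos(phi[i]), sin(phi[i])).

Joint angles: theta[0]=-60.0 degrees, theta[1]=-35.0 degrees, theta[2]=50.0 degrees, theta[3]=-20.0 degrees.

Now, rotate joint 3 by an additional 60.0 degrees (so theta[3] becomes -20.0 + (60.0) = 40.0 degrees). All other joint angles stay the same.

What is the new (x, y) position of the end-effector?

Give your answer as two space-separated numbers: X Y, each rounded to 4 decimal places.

Answer: 8.7280 -23.1411

Derivation:
joint[0] = (0.0000, 0.0000)  (base)
link 0: phi[0] = -60 = -60 deg
  cos(-60 deg) = 0.5000, sin(-60 deg) = -0.8660
  joint[1] = (0.0000, 0.0000) + 11.1 * (0.5000, -0.8660) = (0.0000 + 5.5500, 0.0000 + -9.6129) = (5.5500, -9.6129)
link 1: phi[1] = -60 + -35 = -95 deg
  cos(-95 deg) = -0.0872, sin(-95 deg) = -0.9962
  joint[2] = (5.5500, -9.6129) + 11.4 * (-0.0872, -0.9962) = (5.5500 + -0.9936, -9.6129 + -11.3566) = (4.5564, -20.9695)
link 2: phi[2] = -60 + -35 + 50 = -45 deg
  cos(-45 deg) = 0.7071, sin(-45 deg) = -0.7071
  joint[3] = (4.5564, -20.9695) + 2.8 * (0.7071, -0.7071) = (4.5564 + 1.9799, -20.9695 + -1.9799) = (6.5363, -22.9494)
link 3: phi[3] = -60 + -35 + 50 + 40 = -5 deg
  cos(-5 deg) = 0.9962, sin(-5 deg) = -0.0872
  joint[4] = (6.5363, -22.9494) + 2.2 * (0.9962, -0.0872) = (6.5363 + 2.1916, -22.9494 + -0.1917) = (8.7280, -23.1411)
End effector: (8.7280, -23.1411)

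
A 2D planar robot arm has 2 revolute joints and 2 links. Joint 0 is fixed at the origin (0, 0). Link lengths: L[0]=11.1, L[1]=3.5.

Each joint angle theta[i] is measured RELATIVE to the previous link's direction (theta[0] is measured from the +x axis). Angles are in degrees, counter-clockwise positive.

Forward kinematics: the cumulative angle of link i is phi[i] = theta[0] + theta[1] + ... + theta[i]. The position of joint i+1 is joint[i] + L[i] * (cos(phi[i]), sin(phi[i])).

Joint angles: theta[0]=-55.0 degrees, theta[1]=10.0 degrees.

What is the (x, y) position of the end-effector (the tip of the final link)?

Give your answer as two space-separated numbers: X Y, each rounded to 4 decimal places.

joint[0] = (0.0000, 0.0000)  (base)
link 0: phi[0] = -55 = -55 deg
  cos(-55 deg) = 0.5736, sin(-55 deg) = -0.8192
  joint[1] = (0.0000, 0.0000) + 11.1 * (0.5736, -0.8192) = (0.0000 + 6.3667, 0.0000 + -9.0926) = (6.3667, -9.0926)
link 1: phi[1] = -55 + 10 = -45 deg
  cos(-45 deg) = 0.7071, sin(-45 deg) = -0.7071
  joint[2] = (6.3667, -9.0926) + 3.5 * (0.7071, -0.7071) = (6.3667 + 2.4749, -9.0926 + -2.4749) = (8.8416, -11.5675)
End effector: (8.8416, -11.5675)

Answer: 8.8416 -11.5675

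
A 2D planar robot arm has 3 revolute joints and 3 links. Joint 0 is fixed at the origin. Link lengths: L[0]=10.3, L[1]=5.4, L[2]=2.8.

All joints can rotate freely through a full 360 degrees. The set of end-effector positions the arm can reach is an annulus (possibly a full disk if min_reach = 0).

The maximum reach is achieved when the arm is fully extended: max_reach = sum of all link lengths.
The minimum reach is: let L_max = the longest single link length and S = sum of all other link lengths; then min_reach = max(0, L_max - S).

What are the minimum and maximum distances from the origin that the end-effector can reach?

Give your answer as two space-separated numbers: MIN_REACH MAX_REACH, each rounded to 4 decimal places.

Link lengths: [10.3, 5.4, 2.8]
max_reach = 10.3 + 5.4 + 2.8 = 18.5
L_max = max([10.3, 5.4, 2.8]) = 10.3
S (sum of others) = 18.5 - 10.3 = 8.2
min_reach = max(0, 10.3 - 8.2) = max(0, 2.1) = 2.1

Answer: 2.1000 18.5000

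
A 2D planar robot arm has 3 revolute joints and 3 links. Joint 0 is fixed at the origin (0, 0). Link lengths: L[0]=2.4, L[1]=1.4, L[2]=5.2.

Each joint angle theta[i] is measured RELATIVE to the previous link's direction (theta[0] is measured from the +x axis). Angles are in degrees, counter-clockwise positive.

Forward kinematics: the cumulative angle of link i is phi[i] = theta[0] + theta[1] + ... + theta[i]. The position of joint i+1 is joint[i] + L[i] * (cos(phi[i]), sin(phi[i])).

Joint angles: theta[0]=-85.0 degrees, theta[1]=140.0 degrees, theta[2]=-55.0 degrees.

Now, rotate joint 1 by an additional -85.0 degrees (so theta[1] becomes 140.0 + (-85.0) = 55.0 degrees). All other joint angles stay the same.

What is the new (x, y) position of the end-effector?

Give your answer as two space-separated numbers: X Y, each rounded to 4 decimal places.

Answer: 1.8748 -8.2711

Derivation:
joint[0] = (0.0000, 0.0000)  (base)
link 0: phi[0] = -85 = -85 deg
  cos(-85 deg) = 0.0872, sin(-85 deg) = -0.9962
  joint[1] = (0.0000, 0.0000) + 2.4 * (0.0872, -0.9962) = (0.0000 + 0.2092, 0.0000 + -2.3909) = (0.2092, -2.3909)
link 1: phi[1] = -85 + 55 = -30 deg
  cos(-30 deg) = 0.8660, sin(-30 deg) = -0.5000
  joint[2] = (0.2092, -2.3909) + 1.4 * (0.8660, -0.5000) = (0.2092 + 1.2124, -2.3909 + -0.7000) = (1.4216, -3.0909)
link 2: phi[2] = -85 + 55 + -55 = -85 deg
  cos(-85 deg) = 0.0872, sin(-85 deg) = -0.9962
  joint[3] = (1.4216, -3.0909) + 5.2 * (0.0872, -0.9962) = (1.4216 + 0.4532, -3.0909 + -5.1802) = (1.8748, -8.2711)
End effector: (1.8748, -8.2711)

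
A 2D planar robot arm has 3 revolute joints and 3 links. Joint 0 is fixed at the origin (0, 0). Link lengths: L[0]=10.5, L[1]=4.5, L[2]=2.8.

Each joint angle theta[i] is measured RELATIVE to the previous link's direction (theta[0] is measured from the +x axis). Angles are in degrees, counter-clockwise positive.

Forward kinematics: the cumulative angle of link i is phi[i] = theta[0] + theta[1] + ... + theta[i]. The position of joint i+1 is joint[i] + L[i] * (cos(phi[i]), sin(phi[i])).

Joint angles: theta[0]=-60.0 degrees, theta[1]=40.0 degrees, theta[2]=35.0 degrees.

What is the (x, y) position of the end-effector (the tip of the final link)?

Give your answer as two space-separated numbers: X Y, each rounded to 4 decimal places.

Answer: 12.1832 -9.9077

Derivation:
joint[0] = (0.0000, 0.0000)  (base)
link 0: phi[0] = -60 = -60 deg
  cos(-60 deg) = 0.5000, sin(-60 deg) = -0.8660
  joint[1] = (0.0000, 0.0000) + 10.5 * (0.5000, -0.8660) = (0.0000 + 5.2500, 0.0000 + -9.0933) = (5.2500, -9.0933)
link 1: phi[1] = -60 + 40 = -20 deg
  cos(-20 deg) = 0.9397, sin(-20 deg) = -0.3420
  joint[2] = (5.2500, -9.0933) + 4.5 * (0.9397, -0.3420) = (5.2500 + 4.2286, -9.0933 + -1.5391) = (9.4786, -10.6324)
link 2: phi[2] = -60 + 40 + 35 = 15 deg
  cos(15 deg) = 0.9659, sin(15 deg) = 0.2588
  joint[3] = (9.4786, -10.6324) + 2.8 * (0.9659, 0.2588) = (9.4786 + 2.7046, -10.6324 + 0.7247) = (12.1832, -9.9077)
End effector: (12.1832, -9.9077)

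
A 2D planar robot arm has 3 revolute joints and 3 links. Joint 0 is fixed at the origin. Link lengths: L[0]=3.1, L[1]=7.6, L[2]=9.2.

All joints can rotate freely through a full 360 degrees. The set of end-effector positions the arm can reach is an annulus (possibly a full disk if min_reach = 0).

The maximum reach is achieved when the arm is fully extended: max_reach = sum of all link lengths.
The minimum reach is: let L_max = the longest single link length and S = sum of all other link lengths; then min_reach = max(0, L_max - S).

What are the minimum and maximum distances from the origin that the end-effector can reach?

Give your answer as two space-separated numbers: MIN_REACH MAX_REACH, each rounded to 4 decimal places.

Answer: 0.0000 19.9000

Derivation:
Link lengths: [3.1, 7.6, 9.2]
max_reach = 3.1 + 7.6 + 9.2 = 19.9
L_max = max([3.1, 7.6, 9.2]) = 9.2
S (sum of others) = 19.9 - 9.2 = 10.7
min_reach = max(0, 9.2 - 10.7) = max(0, -1.5) = 0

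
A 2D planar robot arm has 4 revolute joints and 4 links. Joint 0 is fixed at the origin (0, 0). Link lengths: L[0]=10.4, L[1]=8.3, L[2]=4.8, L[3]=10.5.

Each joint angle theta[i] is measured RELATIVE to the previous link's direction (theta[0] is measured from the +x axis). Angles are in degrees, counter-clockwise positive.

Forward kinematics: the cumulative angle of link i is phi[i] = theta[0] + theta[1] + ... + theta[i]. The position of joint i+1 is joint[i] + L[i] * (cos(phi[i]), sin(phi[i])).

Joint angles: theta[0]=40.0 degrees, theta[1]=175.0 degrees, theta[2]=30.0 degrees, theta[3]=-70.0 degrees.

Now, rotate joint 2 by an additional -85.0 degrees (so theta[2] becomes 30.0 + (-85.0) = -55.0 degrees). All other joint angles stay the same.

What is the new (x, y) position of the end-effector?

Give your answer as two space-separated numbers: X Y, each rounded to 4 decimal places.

Answer: -3.3426 14.0660

Derivation:
joint[0] = (0.0000, 0.0000)  (base)
link 0: phi[0] = 40 = 40 deg
  cos(40 deg) = 0.7660, sin(40 deg) = 0.6428
  joint[1] = (0.0000, 0.0000) + 10.4 * (0.7660, 0.6428) = (0.0000 + 7.9669, 0.0000 + 6.6850) = (7.9669, 6.6850)
link 1: phi[1] = 40 + 175 = 215 deg
  cos(215 deg) = -0.8192, sin(215 deg) = -0.5736
  joint[2] = (7.9669, 6.6850) + 8.3 * (-0.8192, -0.5736) = (7.9669 + -6.7990, 6.6850 + -4.7607) = (1.1679, 1.9243)
link 2: phi[2] = 40 + 175 + -55 = 160 deg
  cos(160 deg) = -0.9397, sin(160 deg) = 0.3420
  joint[3] = (1.1679, 1.9243) + 4.8 * (-0.9397, 0.3420) = (1.1679 + -4.5105, 1.9243 + 1.6417) = (-3.3426, 3.5660)
link 3: phi[3] = 40 + 175 + -55 + -70 = 90 deg
  cos(90 deg) = 0.0000, sin(90 deg) = 1.0000
  joint[4] = (-3.3426, 3.5660) + 10.5 * (0.0000, 1.0000) = (-3.3426 + 0.0000, 3.5660 + 10.5000) = (-3.3426, 14.0660)
End effector: (-3.3426, 14.0660)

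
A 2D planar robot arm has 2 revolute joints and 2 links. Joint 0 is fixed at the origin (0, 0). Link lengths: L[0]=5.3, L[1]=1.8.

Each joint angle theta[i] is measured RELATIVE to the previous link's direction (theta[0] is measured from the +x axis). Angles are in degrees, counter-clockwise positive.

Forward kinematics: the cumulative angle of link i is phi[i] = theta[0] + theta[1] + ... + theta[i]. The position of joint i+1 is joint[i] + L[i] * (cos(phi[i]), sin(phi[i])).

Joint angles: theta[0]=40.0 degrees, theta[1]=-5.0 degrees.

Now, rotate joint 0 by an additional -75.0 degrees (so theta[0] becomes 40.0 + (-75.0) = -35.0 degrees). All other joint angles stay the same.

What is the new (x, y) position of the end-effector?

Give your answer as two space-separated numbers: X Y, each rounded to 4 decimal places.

Answer: 5.7204 -4.1970

Derivation:
joint[0] = (0.0000, 0.0000)  (base)
link 0: phi[0] = -35 = -35 deg
  cos(-35 deg) = 0.8192, sin(-35 deg) = -0.5736
  joint[1] = (0.0000, 0.0000) + 5.3 * (0.8192, -0.5736) = (0.0000 + 4.3415, 0.0000 + -3.0400) = (4.3415, -3.0400)
link 1: phi[1] = -35 + -5 = -40 deg
  cos(-40 deg) = 0.7660, sin(-40 deg) = -0.6428
  joint[2] = (4.3415, -3.0400) + 1.8 * (0.7660, -0.6428) = (4.3415 + 1.3789, -3.0400 + -1.1570) = (5.7204, -4.1970)
End effector: (5.7204, -4.1970)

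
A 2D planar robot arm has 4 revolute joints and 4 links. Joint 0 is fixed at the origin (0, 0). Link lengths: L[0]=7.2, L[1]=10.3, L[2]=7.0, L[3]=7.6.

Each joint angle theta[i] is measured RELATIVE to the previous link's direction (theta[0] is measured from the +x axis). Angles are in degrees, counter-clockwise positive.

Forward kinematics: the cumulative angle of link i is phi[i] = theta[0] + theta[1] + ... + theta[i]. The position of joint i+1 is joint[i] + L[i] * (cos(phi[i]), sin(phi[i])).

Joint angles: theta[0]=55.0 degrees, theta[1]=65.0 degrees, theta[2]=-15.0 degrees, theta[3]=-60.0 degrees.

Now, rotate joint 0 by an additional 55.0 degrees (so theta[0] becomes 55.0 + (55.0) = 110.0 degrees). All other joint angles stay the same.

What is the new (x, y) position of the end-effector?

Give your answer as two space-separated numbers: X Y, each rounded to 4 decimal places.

joint[0] = (0.0000, 0.0000)  (base)
link 0: phi[0] = 110 = 110 deg
  cos(110 deg) = -0.3420, sin(110 deg) = 0.9397
  joint[1] = (0.0000, 0.0000) + 7.2 * (-0.3420, 0.9397) = (0.0000 + -2.4625, 0.0000 + 6.7658) = (-2.4625, 6.7658)
link 1: phi[1] = 110 + 65 = 175 deg
  cos(175 deg) = -0.9962, sin(175 deg) = 0.0872
  joint[2] = (-2.4625, 6.7658) + 10.3 * (-0.9962, 0.0872) = (-2.4625 + -10.2608, 6.7658 + 0.8977) = (-12.7234, 7.6635)
link 2: phi[2] = 110 + 65 + -15 = 160 deg
  cos(160 deg) = -0.9397, sin(160 deg) = 0.3420
  joint[3] = (-12.7234, 7.6635) + 7 * (-0.9397, 0.3420) = (-12.7234 + -6.5778, 7.6635 + 2.3941) = (-19.3012, 10.0576)
link 3: phi[3] = 110 + 65 + -15 + -60 = 100 deg
  cos(100 deg) = -0.1736, sin(100 deg) = 0.9848
  joint[4] = (-19.3012, 10.0576) + 7.6 * (-0.1736, 0.9848) = (-19.3012 + -1.3197, 10.0576 + 7.4845) = (-20.6209, 17.5422)
End effector: (-20.6209, 17.5422)

Answer: -20.6209 17.5422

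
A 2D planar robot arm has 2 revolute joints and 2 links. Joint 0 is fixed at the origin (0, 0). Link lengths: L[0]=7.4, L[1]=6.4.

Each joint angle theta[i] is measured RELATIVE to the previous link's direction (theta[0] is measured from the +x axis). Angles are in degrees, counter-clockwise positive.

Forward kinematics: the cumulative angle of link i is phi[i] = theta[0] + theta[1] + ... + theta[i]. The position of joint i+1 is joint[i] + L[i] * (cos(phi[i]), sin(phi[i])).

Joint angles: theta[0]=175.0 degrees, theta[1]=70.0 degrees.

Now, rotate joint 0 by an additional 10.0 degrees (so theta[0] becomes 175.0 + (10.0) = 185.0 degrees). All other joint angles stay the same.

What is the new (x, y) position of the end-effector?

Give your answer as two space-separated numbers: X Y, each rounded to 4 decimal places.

Answer: -9.0283 -6.8269

Derivation:
joint[0] = (0.0000, 0.0000)  (base)
link 0: phi[0] = 185 = 185 deg
  cos(185 deg) = -0.9962, sin(185 deg) = -0.0872
  joint[1] = (0.0000, 0.0000) + 7.4 * (-0.9962, -0.0872) = (0.0000 + -7.3718, 0.0000 + -0.6450) = (-7.3718, -0.6450)
link 1: phi[1] = 185 + 70 = 255 deg
  cos(255 deg) = -0.2588, sin(255 deg) = -0.9659
  joint[2] = (-7.3718, -0.6450) + 6.4 * (-0.2588, -0.9659) = (-7.3718 + -1.6564, -0.6450 + -6.1819) = (-9.0283, -6.8269)
End effector: (-9.0283, -6.8269)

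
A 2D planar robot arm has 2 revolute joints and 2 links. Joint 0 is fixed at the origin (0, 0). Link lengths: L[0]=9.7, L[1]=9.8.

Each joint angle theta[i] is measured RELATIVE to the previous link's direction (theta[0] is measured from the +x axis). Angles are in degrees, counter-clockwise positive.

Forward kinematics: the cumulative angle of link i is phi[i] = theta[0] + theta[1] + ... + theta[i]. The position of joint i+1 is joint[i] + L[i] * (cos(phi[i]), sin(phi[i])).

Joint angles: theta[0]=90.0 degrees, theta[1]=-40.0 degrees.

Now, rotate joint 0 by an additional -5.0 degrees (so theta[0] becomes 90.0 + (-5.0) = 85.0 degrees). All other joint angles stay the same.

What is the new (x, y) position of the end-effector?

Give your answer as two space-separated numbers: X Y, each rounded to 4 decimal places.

joint[0] = (0.0000, 0.0000)  (base)
link 0: phi[0] = 85 = 85 deg
  cos(85 deg) = 0.0872, sin(85 deg) = 0.9962
  joint[1] = (0.0000, 0.0000) + 9.7 * (0.0872, 0.9962) = (0.0000 + 0.8454, 0.0000 + 9.6631) = (0.8454, 9.6631)
link 1: phi[1] = 85 + -40 = 45 deg
  cos(45 deg) = 0.7071, sin(45 deg) = 0.7071
  joint[2] = (0.8454, 9.6631) + 9.8 * (0.7071, 0.7071) = (0.8454 + 6.9296, 9.6631 + 6.9296) = (7.7751, 16.5927)
End effector: (7.7751, 16.5927)

Answer: 7.7751 16.5927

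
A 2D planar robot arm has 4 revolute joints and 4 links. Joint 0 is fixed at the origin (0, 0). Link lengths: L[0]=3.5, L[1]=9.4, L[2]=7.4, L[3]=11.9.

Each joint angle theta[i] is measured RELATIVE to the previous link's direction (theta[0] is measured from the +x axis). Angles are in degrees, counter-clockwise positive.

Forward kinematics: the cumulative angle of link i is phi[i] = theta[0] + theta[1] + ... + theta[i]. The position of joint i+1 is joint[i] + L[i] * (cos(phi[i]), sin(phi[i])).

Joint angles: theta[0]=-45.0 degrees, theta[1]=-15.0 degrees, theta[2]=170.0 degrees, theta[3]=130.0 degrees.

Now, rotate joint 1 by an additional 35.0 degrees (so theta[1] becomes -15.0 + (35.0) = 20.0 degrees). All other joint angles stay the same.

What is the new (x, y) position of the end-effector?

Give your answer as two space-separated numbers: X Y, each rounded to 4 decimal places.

joint[0] = (0.0000, 0.0000)  (base)
link 0: phi[0] = -45 = -45 deg
  cos(-45 deg) = 0.7071, sin(-45 deg) = -0.7071
  joint[1] = (0.0000, 0.0000) + 3.5 * (0.7071, -0.7071) = (0.0000 + 2.4749, 0.0000 + -2.4749) = (2.4749, -2.4749)
link 1: phi[1] = -45 + 20 = -25 deg
  cos(-25 deg) = 0.9063, sin(-25 deg) = -0.4226
  joint[2] = (2.4749, -2.4749) + 9.4 * (0.9063, -0.4226) = (2.4749 + 8.5193, -2.4749 + -3.9726) = (10.9942, -6.4475)
link 2: phi[2] = -45 + 20 + 170 = 145 deg
  cos(145 deg) = -0.8192, sin(145 deg) = 0.5736
  joint[3] = (10.9942, -6.4475) + 7.4 * (-0.8192, 0.5736) = (10.9942 + -6.0617, -6.4475 + 4.2445) = (4.9324, -2.2030)
link 3: phi[3] = -45 + 20 + 170 + 130 = 275 deg
  cos(275 deg) = 0.0872, sin(275 deg) = -0.9962
  joint[4] = (4.9324, -2.2030) + 11.9 * (0.0872, -0.9962) = (4.9324 + 1.0372, -2.2030 + -11.8547) = (5.9696, -14.0577)
End effector: (5.9696, -14.0577)

Answer: 5.9696 -14.0577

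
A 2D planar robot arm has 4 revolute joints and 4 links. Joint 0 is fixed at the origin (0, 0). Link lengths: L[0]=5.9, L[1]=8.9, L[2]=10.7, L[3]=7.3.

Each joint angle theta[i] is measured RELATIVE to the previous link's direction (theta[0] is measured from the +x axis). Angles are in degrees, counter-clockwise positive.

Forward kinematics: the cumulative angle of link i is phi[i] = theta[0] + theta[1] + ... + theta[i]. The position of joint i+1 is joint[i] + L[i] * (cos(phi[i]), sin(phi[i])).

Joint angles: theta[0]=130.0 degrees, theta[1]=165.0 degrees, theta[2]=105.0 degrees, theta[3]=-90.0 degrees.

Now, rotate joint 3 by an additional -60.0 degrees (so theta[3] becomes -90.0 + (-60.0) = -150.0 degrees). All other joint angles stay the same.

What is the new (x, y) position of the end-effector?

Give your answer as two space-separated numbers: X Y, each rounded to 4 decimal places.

joint[0] = (0.0000, 0.0000)  (base)
link 0: phi[0] = 130 = 130 deg
  cos(130 deg) = -0.6428, sin(130 deg) = 0.7660
  joint[1] = (0.0000, 0.0000) + 5.9 * (-0.6428, 0.7660) = (0.0000 + -3.7924, 0.0000 + 4.5197) = (-3.7924, 4.5197)
link 1: phi[1] = 130 + 165 = 295 deg
  cos(295 deg) = 0.4226, sin(295 deg) = -0.9063
  joint[2] = (-3.7924, 4.5197) + 8.9 * (0.4226, -0.9063) = (-3.7924 + 3.7613, 4.5197 + -8.0661) = (-0.0311, -3.5465)
link 2: phi[2] = 130 + 165 + 105 = 400 deg
  cos(400 deg) = 0.7660, sin(400 deg) = 0.6428
  joint[3] = (-0.0311, -3.5465) + 10.7 * (0.7660, 0.6428) = (-0.0311 + 8.1967, -3.5465 + 6.8778) = (8.1655, 3.3314)
link 3: phi[3] = 130 + 165 + 105 + -150 = 250 deg
  cos(250 deg) = -0.3420, sin(250 deg) = -0.9397
  joint[4] = (8.1655, 3.3314) + 7.3 * (-0.3420, -0.9397) = (8.1655 + -2.4967, 3.3314 + -6.8598) = (5.6688, -3.5284)
End effector: (5.6688, -3.5284)

Answer: 5.6688 -3.5284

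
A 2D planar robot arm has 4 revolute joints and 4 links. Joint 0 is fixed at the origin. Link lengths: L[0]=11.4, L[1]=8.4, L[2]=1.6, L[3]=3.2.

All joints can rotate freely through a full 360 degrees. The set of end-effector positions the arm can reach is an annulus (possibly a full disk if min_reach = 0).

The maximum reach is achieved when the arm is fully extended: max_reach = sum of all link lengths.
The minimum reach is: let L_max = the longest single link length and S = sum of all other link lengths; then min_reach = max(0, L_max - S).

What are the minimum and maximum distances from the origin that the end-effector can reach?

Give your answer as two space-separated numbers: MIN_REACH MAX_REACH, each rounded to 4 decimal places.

Answer: 0.0000 24.6000

Derivation:
Link lengths: [11.4, 8.4, 1.6, 3.2]
max_reach = 11.4 + 8.4 + 1.6 + 3.2 = 24.6
L_max = max([11.4, 8.4, 1.6, 3.2]) = 11.4
S (sum of others) = 24.6 - 11.4 = 13.2
min_reach = max(0, 11.4 - 13.2) = max(0, -1.8) = 0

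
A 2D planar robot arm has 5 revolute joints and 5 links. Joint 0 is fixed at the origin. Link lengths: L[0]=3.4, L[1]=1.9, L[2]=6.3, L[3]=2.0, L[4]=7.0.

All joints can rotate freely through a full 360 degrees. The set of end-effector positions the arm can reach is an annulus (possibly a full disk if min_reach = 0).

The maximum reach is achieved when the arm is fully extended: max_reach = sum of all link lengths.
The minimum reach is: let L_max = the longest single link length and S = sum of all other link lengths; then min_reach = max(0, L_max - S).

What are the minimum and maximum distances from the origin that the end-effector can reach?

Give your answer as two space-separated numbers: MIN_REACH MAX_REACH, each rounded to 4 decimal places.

Answer: 0.0000 20.6000

Derivation:
Link lengths: [3.4, 1.9, 6.3, 2.0, 7.0]
max_reach = 3.4 + 1.9 + 6.3 + 2 + 7 = 20.6
L_max = max([3.4, 1.9, 6.3, 2.0, 7.0]) = 7
S (sum of others) = 20.6 - 7 = 13.6
min_reach = max(0, 7 - 13.6) = max(0, -6.6) = 0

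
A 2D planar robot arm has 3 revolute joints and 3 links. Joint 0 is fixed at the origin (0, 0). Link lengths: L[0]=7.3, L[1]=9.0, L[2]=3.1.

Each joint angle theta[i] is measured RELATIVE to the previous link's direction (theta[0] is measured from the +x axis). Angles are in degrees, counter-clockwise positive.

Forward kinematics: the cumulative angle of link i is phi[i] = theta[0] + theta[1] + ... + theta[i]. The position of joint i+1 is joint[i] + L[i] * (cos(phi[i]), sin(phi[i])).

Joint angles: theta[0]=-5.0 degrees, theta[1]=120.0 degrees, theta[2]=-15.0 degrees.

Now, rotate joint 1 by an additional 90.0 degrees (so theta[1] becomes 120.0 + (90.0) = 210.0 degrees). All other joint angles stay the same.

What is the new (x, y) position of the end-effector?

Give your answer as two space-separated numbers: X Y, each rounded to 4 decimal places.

joint[0] = (0.0000, 0.0000)  (base)
link 0: phi[0] = -5 = -5 deg
  cos(-5 deg) = 0.9962, sin(-5 deg) = -0.0872
  joint[1] = (0.0000, 0.0000) + 7.3 * (0.9962, -0.0872) = (0.0000 + 7.2722, 0.0000 + -0.6362) = (7.2722, -0.6362)
link 1: phi[1] = -5 + 210 = 205 deg
  cos(205 deg) = -0.9063, sin(205 deg) = -0.4226
  joint[2] = (7.2722, -0.6362) + 9 * (-0.9063, -0.4226) = (7.2722 + -8.1568, -0.6362 + -3.8036) = (-0.8845, -4.4398)
link 2: phi[2] = -5 + 210 + -15 = 190 deg
  cos(190 deg) = -0.9848, sin(190 deg) = -0.1736
  joint[3] = (-0.8845, -4.4398) + 3.1 * (-0.9848, -0.1736) = (-0.8845 + -3.0529, -4.4398 + -0.5383) = (-3.9375, -4.9781)
End effector: (-3.9375, -4.9781)

Answer: -3.9375 -4.9781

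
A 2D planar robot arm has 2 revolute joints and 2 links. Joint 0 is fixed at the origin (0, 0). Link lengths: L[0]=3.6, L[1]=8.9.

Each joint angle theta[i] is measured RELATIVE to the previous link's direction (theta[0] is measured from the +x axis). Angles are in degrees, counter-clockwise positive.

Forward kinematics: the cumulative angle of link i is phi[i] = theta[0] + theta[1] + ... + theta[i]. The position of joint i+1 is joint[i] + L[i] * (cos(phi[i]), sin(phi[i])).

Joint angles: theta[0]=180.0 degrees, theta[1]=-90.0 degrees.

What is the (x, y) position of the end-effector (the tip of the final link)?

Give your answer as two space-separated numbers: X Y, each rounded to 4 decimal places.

joint[0] = (0.0000, 0.0000)  (base)
link 0: phi[0] = 180 = 180 deg
  cos(180 deg) = -1.0000, sin(180 deg) = 0.0000
  joint[1] = (0.0000, 0.0000) + 3.6 * (-1.0000, 0.0000) = (0.0000 + -3.6000, 0.0000 + 0.0000) = (-3.6000, 0.0000)
link 1: phi[1] = 180 + -90 = 90 deg
  cos(90 deg) = 0.0000, sin(90 deg) = 1.0000
  joint[2] = (-3.6000, 0.0000) + 8.9 * (0.0000, 1.0000) = (-3.6000 + 0.0000, 0.0000 + 8.9000) = (-3.6000, 8.9000)
End effector: (-3.6000, 8.9000)

Answer: -3.6000 8.9000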